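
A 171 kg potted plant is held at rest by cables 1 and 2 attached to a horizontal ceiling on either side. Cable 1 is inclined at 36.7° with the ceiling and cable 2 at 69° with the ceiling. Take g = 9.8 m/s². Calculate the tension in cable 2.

Weight W = 171 × 9.8 = 1676 N acts straight down.
Horizontal: T_1 cos 36.7° = T_2 cos 69°  →  T_1 = 0.447 T_2.
Vertical: T_1 sin 36.7° + T_2 sin 69° = 1676.
Substituting the horizontal relation into the vertical equation gives 1.201 T_2 = 1676, so T_2 = 1396 N.

T_2 ≈ 1400 N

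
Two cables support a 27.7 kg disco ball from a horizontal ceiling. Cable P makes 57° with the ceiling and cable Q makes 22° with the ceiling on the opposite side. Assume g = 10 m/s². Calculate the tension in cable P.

Weight W = 27.7 × 10 = 277 N acts straight down.
Horizontal: T_P cos 57° = T_Q cos 22°  →  T_Q = 0.5874 T_P.
Vertical: T_P sin 57° + T_Q sin 22° = 277.
Substituting the horizontal relation into the vertical equation gives 1.059 T_P = 277, so T_P = 261.6 N.

T_P ≈ 262 N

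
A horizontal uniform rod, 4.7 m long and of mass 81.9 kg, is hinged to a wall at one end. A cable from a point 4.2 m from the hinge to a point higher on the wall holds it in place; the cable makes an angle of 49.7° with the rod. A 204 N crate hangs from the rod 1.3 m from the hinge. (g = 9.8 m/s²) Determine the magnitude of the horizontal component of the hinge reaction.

Take torques about the hinge: T sin 49.7° · 4.2 = 81.9×9.8×2.35 + 204×1.3 = 2151.4 N·m.
So T = 2151.4 / (0.7627 × 4.2) = 671.63 N.
ΣF_x = 0: H_x = T cos 49.7° = 434.4 N.

H_x ≈ 434 N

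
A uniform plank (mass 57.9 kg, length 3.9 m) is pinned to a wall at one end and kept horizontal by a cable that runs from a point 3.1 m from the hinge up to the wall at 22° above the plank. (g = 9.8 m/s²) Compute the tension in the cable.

Take torques about the hinge: T sin 22° · 3.1 = 57.9×9.8×1.95 = 1106.5 N·m.
So T = 1106.5 / (0.3746 × 3.1) = 952.8 N.

T ≈ 953 N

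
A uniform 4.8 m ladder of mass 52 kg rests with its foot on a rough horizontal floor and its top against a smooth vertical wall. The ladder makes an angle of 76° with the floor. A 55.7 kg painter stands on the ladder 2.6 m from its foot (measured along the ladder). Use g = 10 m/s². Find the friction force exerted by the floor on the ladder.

f ≈ 140 N

Torques about the foot: N_wall · 4.8 sin 76° = 52×10×2.4 cos 76° + 55.7×10×2.6 cos 76° → N_wall = 140.05 N.
ΣF_x = 0: f_floor = N_wall = 140.05 N.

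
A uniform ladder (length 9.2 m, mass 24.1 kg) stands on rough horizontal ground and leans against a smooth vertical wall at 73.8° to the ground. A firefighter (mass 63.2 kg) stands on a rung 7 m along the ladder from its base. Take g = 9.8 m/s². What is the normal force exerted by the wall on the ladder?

Torques about the foot: N_wall · 9.2 sin 73.8° = 24.1×9.8×4.6 cos 73.8° + 63.2×9.8×7 cos 73.8° → N_wall = 171.22 N.

N_wall ≈ 171 N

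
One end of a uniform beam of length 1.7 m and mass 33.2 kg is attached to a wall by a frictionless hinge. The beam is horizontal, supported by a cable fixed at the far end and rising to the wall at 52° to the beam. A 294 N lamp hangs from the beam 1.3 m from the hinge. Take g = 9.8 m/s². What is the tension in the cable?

T ≈ 492 N

Take torques about the hinge: T sin 52° · 1.7 = 33.2×9.8×0.85 + 294×1.3 = 658.76 N·m.
So T = 658.76 / (0.7880 × 1.7) = 491.75 N.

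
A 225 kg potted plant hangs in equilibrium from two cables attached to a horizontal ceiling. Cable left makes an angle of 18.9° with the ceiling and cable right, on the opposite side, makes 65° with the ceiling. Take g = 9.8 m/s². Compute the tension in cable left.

Weight W = 225 × 9.8 = 2205 N acts straight down.
Horizontal: T_left cos 18.9° = T_right cos 65°  →  T_right = 2.239 T_left.
Vertical: T_left sin 18.9° + T_right sin 65° = 2205.
Substituting the horizontal relation into the vertical equation gives 2.353 T_left = 2205, so T_left = 937.2 N.

T_left ≈ 937 N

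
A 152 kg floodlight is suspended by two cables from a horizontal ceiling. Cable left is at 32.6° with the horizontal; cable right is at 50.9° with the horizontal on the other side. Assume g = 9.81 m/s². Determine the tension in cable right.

T_right ≈ 1260 N

Weight W = 152 × 9.81 = 1491 N acts straight down.
Horizontal: T_left cos 32.6° = T_right cos 50.9°  →  T_left = 0.7486 T_right.
Vertical: T_left sin 32.6° + T_right sin 50.9° = 1491.
Substituting the horizontal relation into the vertical equation gives 1.179 T_right = 1491, so T_right = 1264 N.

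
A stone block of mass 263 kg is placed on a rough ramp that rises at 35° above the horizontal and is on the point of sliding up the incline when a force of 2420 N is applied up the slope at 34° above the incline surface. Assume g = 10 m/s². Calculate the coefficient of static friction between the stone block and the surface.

On the verge of sliding up the incline, friction is at its maximum μN and acts down the slope.
Perpendicular to incline: N = W cos 35° − P sin 34° = 2154 − 1353 = 801.1 N.
Along incline: P cos 34° − μN = W sin 35° → μ = −(W sin 35° − P cos 34°) / N = 0.6213.

μ ≈ 0.621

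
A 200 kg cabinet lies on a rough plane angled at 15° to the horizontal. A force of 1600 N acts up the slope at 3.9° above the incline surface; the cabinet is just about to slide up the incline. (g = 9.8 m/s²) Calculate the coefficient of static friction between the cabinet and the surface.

μ ≈ 0.610

On the verge of sliding up the incline, friction is at its maximum μN and acts down the slope.
Perpendicular to incline: N = W cos 15° − P sin 3.9° = 1893 − 108.8 = 1784 N.
Along incline: P cos 3.9° − μN = W sin 15° → μ = −(W sin 15° − P cos 3.9°) / N = 0.6103.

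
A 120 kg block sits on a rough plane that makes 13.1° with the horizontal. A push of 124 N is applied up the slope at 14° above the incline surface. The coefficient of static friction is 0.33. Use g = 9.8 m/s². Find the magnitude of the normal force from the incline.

N ≈ 1120 N

Axes along / perpendicular to the incline. W sin 13.1° = 266.5 N down-slope; W cos 13.1° = 1145 N into the surface.
Perpendicular: N = W cos 13.1° − P sin 14° = 1145 − 30 = 1115 N.
Along incline: P cos 14° + f = W sin 13.1° (friction acts up-slope) → f = 266.5 − 120.3 = 146.2 N.
|f| = 146.2 N ≤ μN = 368.1 N, so the block is indeed static.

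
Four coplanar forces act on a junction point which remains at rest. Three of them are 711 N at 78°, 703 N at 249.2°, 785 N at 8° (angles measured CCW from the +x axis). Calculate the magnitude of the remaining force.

F ≈ 691 N

Sum the known components: ΣF_x = 675.5 N, ΣF_y = 147.5 N.
For equilibrium the remaining force must supply (−ΣF_x, −ΣF_y) = (-675.5, -147.5) N.
Magnitude = √((-675.5)² + (-147.5)²) = 691.5 N; direction = atan2(-147.5, -675.5) = 192.3°.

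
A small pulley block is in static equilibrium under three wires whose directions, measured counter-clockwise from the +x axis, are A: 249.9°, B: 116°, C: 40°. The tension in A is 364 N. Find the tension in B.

Resolve: ΣF_x = 364 cos 249.9° + T_B cos 116° + T_C cos 40° = 0.
        ΣF_y = 364 sin 249.9° + T_B sin 116° + T_C sin 40° = 0.
The known terms sum to (-125.1, -341.8) N, so -0.4384 T_B + 0.7660 T_C = 125.1 and 0.8988 T_B + 0.6428 T_C = 341.8.
Solving simultaneously: T_B = 187 N, T_C = 270.3 N.

T_B ≈ 187 N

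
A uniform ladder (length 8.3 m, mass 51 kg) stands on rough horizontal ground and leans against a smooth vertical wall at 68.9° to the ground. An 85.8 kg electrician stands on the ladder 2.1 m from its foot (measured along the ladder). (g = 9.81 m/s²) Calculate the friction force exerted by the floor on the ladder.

f ≈ 179 N

Torques about the foot: N_wall · 8.3 sin 68.9° = 51×9.81×4.15 cos 68.9° + 85.8×9.81×2.1 cos 68.9° → N_wall = 178.7 N.
ΣF_x = 0: f_floor = N_wall = 178.7 N.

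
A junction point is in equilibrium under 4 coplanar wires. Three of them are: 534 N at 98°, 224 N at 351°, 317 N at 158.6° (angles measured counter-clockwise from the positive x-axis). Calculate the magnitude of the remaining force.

F ≈ 627 N

Sum the known components: ΣF_x = -148.2 N, ΣF_y = 609.4 N.
For equilibrium the remaining force must supply (−ΣF_x, −ΣF_y) = (148.2, -609.4) N.
Magnitude = √((148.2)² + (-609.4)²) = 627.2 N; direction = atan2(-609.4, 148.2) = 283.7°.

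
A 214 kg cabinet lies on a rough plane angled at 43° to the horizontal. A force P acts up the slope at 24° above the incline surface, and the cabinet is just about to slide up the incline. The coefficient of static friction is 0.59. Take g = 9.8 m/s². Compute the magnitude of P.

On the verge of sliding up the incline, friction equals μN and acts down the slope.
Perpendicular: N + P sin 24° = W cos 43° = 1534 N.
Along incline: P cos 24° = W sin 43° + μN  with W sin 43° = 1430 N.
Solving the pair for P and N: P = 2024 N, N = 710.4 N (and f = μN = 419.1 N).

P ≈ 2020 N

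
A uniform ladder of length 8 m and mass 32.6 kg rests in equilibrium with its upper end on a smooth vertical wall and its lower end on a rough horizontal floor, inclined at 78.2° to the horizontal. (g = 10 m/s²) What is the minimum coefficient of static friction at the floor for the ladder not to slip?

μ_min ≈ 0.104

ΣF_y = 0: N_floor = 32.6×10 = 326 N.
Torques about the foot: N_wall · 8 sin 78.2° = 32.6×10×4 cos 78.2° → N_wall = 34.052 N.
ΣF_x = 0: f_floor = N_wall = 34.052 N.
μ_min = f_floor / N_floor = 34.052 / 326 = 0.1045.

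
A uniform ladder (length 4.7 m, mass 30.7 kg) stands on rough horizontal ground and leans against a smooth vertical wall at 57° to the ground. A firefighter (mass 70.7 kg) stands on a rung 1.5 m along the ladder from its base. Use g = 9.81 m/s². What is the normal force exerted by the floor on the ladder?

ΣF_y = 0: N_floor = 30.7×9.81 + 70.7×9.81 = 994.73 N.

N_floor ≈ 995 N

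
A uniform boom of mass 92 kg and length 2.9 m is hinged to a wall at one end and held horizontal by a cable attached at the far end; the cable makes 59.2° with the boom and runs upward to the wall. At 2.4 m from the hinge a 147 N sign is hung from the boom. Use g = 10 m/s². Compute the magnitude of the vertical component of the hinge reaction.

|H_y| ≈ 485 N

Take torques about the hinge: T sin 59.2° · 2.9 = 92×10×1.45 + 147×2.4 = 1686.8 N·m.
So T = 1686.8 / (0.8590 × 2.9) = 677.16 N.
ΣF_y = 0: H_y = (92×10 + 147) − T sin 59.2° = 1067 − 581.66 = 485.34 N.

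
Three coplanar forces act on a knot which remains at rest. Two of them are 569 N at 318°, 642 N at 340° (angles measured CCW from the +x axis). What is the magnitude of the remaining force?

Sum the known components: ΣF_x = 1026 N, ΣF_y = -600.3 N.
For equilibrium the remaining force must supply (−ΣF_x, −ΣF_y) = (-1026, 600.3) N.
Magnitude = √((-1026)² + (600.3)²) = 1189 N; direction = atan2(600.3, -1026) = 149.7°.

F ≈ 1190 N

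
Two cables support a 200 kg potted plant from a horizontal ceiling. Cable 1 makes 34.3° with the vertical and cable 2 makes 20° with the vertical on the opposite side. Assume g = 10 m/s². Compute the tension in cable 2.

Angles from the horizontal: cable 1 is 90° − 34.3° = 55.7°, cable 2 is 90° − 20° = 70°.
Weight W = 200 × 10 = 2000 N acts straight down.
Horizontal: T_1 cos 55.7° = T_2 cos 70°  →  T_1 = 0.6069 T_2.
Vertical: T_1 sin 55.7° + T_2 sin 70° = 2000.
Substituting the horizontal relation into the vertical equation gives 1.441 T_2 = 2000, so T_2 = 1388 N.

T_2 ≈ 1390 N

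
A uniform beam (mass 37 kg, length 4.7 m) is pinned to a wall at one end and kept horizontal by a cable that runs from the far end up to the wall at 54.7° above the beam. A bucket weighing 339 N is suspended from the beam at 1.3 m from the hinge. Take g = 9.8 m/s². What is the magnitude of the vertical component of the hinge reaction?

|H_y| ≈ 427 N

Take torques about the hinge: T sin 54.7° · 4.7 = 37×9.8×2.35 + 339×1.3 = 1292.8 N·m.
So T = 1292.8 / (0.8161 × 4.7) = 337.03 N.
ΣF_y = 0: H_y = (37×9.8 + 339) − T sin 54.7° = 701.6 − 275.07 = 426.53 N.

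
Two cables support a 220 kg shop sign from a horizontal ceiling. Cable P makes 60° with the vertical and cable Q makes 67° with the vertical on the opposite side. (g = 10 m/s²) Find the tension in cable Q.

T_Q ≈ 2390 N

Angles from the horizontal: cable P is 90° − 60° = 30°, cable Q is 90° − 67° = 23°.
Weight W = 220 × 10 = 2200 N acts straight down.
Horizontal: T_P cos 30° = T_Q cos 23°  →  T_P = 1.063 T_Q.
Vertical: T_P sin 30° + T_Q sin 23° = 2200.
Substituting the horizontal relation into the vertical equation gives 0.9222 T_Q = 2200, so T_Q = 2386 N.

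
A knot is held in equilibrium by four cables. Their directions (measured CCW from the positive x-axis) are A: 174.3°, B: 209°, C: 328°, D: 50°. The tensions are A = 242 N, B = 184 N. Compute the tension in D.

T_D ≈ 271 N

Resolve: ΣF_x = 242 cos 174.3° + 184 cos 209° + T_C cos 328° + T_D cos 50° = 0.
        ΣF_y = 242 sin 174.3° + 184 sin 209° + T_C sin 328° + T_D sin 50° = 0.
The known terms sum to (-401.7, -65.17) N, so 0.8480 T_C + 0.6428 T_D = 401.7 and -0.5299 T_C + 0.7660 T_D = 65.17.
Solving simultaneously: T_C = 268.5 N, T_D = 270.8 N.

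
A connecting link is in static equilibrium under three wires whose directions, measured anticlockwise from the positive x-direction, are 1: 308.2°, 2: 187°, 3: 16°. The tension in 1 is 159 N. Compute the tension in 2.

Resolve: ΣF_x = 159 cos 308.2° + T_2 cos 187° + T_3 cos 16° = 0.
        ΣF_y = 159 sin 308.2° + T_2 sin 187° + T_3 sin 16° = 0.
The known terms sum to (98.33, -125) N, so -0.9925 T_2 + 0.9613 T_3 = -98.33 and -0.1219 T_2 + 0.2756 T_3 = 125.
Solving simultaneously: T_2 = 941.1 N, T_3 = 869.4 N.

T_2 ≈ 941 N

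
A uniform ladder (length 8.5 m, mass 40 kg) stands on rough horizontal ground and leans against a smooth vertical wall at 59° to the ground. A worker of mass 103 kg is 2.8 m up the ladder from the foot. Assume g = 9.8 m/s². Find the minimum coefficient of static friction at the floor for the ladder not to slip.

μ_min ≈ 0.227

ΣF_y = 0: N_floor = 40×9.8 + 103×9.8 = 1401.4 N.
Torques about the foot: N_wall · 8.5 sin 59° = 40×9.8×4.25 cos 59° + 103×9.8×2.8 cos 59° → N_wall = 317.56 N.
ΣF_x = 0: f_floor = N_wall = 317.56 N.
μ_min = f_floor / N_floor = 317.56 / 1401.4 = 0.2266.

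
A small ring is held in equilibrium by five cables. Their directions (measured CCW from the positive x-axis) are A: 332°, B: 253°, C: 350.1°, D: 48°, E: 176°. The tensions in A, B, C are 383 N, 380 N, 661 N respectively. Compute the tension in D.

T_D ≈ 754 N

Resolve: ΣF_x = 383 cos 332° + 380 cos 253° + 661 cos 350.1° + T_D cos 48° + T_E cos 176° = 0.
        ΣF_y = 383 sin 332° + 380 sin 253° + 661 sin 350.1° + T_D sin 48° + T_E sin 176° = 0.
The known terms sum to (878.2, -656.8) N, so 0.6691 T_D − 0.9976 T_E = -878.2 and 0.7431 T_D + 0.0698 T_E = 656.8.
Solving simultaneously: T_D = 753.8 N, T_E = 1386 N.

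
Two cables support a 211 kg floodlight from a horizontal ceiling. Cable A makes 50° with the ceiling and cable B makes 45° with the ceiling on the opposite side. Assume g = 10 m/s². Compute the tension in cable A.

Weight W = 211 × 10 = 2110 N acts straight down.
Horizontal: T_A cos 50° = T_B cos 45°  →  T_B = 0.909 T_A.
Vertical: T_A sin 50° + T_B sin 45° = 2110.
Substituting the horizontal relation into the vertical equation gives 1.409 T_A = 2110, so T_A = 1498 N.

T_A ≈ 1500 N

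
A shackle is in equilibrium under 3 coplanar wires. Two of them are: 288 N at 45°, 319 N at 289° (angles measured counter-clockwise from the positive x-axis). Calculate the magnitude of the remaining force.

Sum the known components: ΣF_x = 307.5 N, ΣF_y = -97.97 N.
For equilibrium the remaining force must supply (−ΣF_x, −ΣF_y) = (-307.5, 97.97) N.
Magnitude = √((-307.5)² + (97.97)²) = 322.7 N; direction = atan2(97.97, -307.5) = 162.3°.

F ≈ 323 N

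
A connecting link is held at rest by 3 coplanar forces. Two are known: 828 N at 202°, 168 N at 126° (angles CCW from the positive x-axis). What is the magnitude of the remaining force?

Sum the known components: ΣF_x = -866.5 N, ΣF_y = -174.3 N.
For equilibrium the remaining force must supply (−ΣF_x, −ΣF_y) = (866.5, 174.3) N.
Magnitude = √((866.5)² + (174.3)²) = 883.8 N; direction = atan2(174.3, 866.5) = 11.4°.

F ≈ 884 N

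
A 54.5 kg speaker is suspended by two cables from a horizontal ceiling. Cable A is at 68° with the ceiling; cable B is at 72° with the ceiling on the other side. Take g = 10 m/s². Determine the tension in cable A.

Weight W = 54.5 × 10 = 545 N acts straight down.
Horizontal: T_A cos 68° = T_B cos 72°  →  T_B = 1.212 T_A.
Vertical: T_A sin 68° + T_B sin 72° = 545.
Substituting the horizontal relation into the vertical equation gives 2.08 T_A = 545, so T_A = 262 N.

T_A ≈ 262 N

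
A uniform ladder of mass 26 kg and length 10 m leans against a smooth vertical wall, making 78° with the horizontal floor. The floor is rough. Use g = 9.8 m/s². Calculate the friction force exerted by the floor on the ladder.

Torques about the foot: N_wall · 10 sin 78° = 26×9.8×5 cos 78° → N_wall = 27.08 N.
ΣF_x = 0: f_floor = N_wall = 27.08 N.

f ≈ 27.1 N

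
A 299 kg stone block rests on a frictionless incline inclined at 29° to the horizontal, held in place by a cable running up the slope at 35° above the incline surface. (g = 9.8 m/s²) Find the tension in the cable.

Take axes along and perpendicular to the incline. Weight components: W sin 29° = 1421 N down-slope, W cos 29° = 2563 N into the surface.
Along incline: T cos 35° = W sin 29° → T = 1734 N.
Perpendicular: N = W cos 29° − T sin 35° = 1568 N.

T ≈ 1730 N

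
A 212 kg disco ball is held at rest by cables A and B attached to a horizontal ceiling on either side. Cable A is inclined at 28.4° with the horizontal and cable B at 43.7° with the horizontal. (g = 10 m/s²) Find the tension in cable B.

Weight W = 212 × 10 = 2120 N acts straight down.
Horizontal: T_A cos 28.4° = T_B cos 43.7°  →  T_A = 0.8219 T_B.
Vertical: T_A sin 28.4° + T_B sin 43.7° = 2120.
Substituting the horizontal relation into the vertical equation gives 1.082 T_B = 2120, so T_B = 1960 N.

T_B ≈ 1960 N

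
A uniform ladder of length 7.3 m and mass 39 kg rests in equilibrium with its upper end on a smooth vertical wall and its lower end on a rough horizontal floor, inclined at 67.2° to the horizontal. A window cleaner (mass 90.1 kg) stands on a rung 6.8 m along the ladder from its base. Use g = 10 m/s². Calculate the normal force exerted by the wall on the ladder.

N_wall ≈ 435 N

Torques about the foot: N_wall · 7.3 sin 67.2° = 39×10×3.65 cos 67.2° + 90.1×10×6.8 cos 67.2° → N_wall = 434.77 N.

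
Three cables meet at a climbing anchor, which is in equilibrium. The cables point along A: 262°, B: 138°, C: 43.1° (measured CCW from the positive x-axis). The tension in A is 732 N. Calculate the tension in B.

Resolve: ΣF_x = 732 cos 262° + T_B cos 138° + T_C cos 43.1° = 0.
        ΣF_y = 732 sin 262° + T_B sin 138° + T_C sin 43.1° = 0.
The known terms sum to (-101.9, -724.9) N, so -0.7431 T_B + 0.7302 T_C = 101.9 and 0.6691 T_B + 0.6833 T_C = 724.9.
Solving simultaneously: T_B = 461.4 N, T_C = 609.1 N.

T_B ≈ 461 N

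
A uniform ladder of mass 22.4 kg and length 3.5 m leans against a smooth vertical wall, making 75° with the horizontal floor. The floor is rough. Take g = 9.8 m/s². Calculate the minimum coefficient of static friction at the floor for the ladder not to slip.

μ_min ≈ 0.134

ΣF_y = 0: N_floor = 22.4×9.8 = 219.52 N.
Torques about the foot: N_wall · 3.5 sin 75° = 22.4×9.8×1.75 cos 75° → N_wall = 29.41 N.
ΣF_x = 0: f_floor = N_wall = 29.41 N.
μ_min = f_floor / N_floor = 29.41 / 219.52 = 0.134.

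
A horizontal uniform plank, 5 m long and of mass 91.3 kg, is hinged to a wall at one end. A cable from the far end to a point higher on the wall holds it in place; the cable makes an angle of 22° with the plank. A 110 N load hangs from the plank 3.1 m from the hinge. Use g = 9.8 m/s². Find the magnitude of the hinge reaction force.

Take torques about the hinge: T sin 22° · 5 = 91.3×9.8×2.5 + 110×3.1 = 2577.8 N·m.
So T = 2577.8 / (0.3746 × 5) = 1376.3 N.
ΣF_x = 0: H_x = T cos 22° = 1276.1 N.
ΣF_y = 0: H_y = (91.3×9.8 + 110) − T sin 22° = 1004.7 − 515.57 = 489.17 N.
|H| = √(H_x² + H_y²) = √((1276.1)² + (489.17)²) = 1366.6 N.

|H| ≈ 1370 N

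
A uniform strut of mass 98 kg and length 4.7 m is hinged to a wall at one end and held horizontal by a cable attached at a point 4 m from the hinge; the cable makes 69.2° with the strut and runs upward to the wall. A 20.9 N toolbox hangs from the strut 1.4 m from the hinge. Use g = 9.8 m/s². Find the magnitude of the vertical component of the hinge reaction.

Take torques about the hinge: T sin 69.2° · 4 = 98×9.8×2.35 + 20.9×1.4 = 2286.2 N·m.
So T = 2286.2 / (0.9348 × 4) = 611.4 N.
ΣF_y = 0: H_y = (98×9.8 + 20.9) − T sin 69.2° = 981.3 − 571.55 = 409.75 N.

|H_y| ≈ 410 N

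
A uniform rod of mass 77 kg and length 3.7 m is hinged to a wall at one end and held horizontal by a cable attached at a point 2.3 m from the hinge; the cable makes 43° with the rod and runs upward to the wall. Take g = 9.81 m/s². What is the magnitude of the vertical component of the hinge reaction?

Take torques about the hinge: T sin 43° · 2.3 = 77×9.81×1.85 = 1397.4 N·m.
So T = 1397.4 / (0.6820 × 2.3) = 890.88 N.
ΣF_y = 0: H_y = (77×9.81) − T sin 43° = 755.37 − 607.58 = 147.79 N.

|H_y| ≈ 148 N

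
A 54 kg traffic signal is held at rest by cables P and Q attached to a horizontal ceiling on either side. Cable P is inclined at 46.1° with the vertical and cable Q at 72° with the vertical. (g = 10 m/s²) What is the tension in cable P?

T_P ≈ 582 N

Angles from the horizontal: cable P is 90° − 46.1° = 43.9°, cable Q is 90° − 72° = 18°.
Weight W = 54 × 10 = 540 N acts straight down.
Horizontal: T_P cos 43.9° = T_Q cos 18°  →  T_Q = 0.7576 T_P.
Vertical: T_P sin 43.9° + T_Q sin 18° = 540.
Substituting the horizontal relation into the vertical equation gives 0.9275 T_P = 540, so T_P = 582.2 N.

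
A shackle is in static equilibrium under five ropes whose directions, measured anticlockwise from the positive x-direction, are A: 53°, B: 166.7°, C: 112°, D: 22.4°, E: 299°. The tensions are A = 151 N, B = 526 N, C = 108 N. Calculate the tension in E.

T_E ≈ 495 N

Resolve: ΣF_x = 151 cos 53° + 526 cos 166.7° + 108 cos 112° + T_D cos 22.4° + T_E cos 299° = 0.
        ΣF_y = 151 sin 53° + 526 sin 166.7° + 108 sin 112° + T_D sin 22.4° + T_E sin 299° = 0.
The known terms sum to (-461.5, 341.7) N, so 0.9245 T_D + 0.4848 T_E = 461.5 and 0.3811 T_D − 0.8746 T_E = -341.7.
Solving simultaneously: T_D = 239.5 N, T_E = 495.1 N.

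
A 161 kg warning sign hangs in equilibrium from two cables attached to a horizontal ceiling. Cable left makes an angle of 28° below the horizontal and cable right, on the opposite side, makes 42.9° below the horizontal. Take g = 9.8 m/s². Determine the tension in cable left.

T_left ≈ 1220 N

Weight W = 161 × 9.8 = 1578 N acts straight down.
Horizontal: T_left cos 28° = T_right cos 42.9°  →  T_right = 1.205 T_left.
Vertical: T_left sin 28° + T_right sin 42.9° = 1578.
Substituting the horizontal relation into the vertical equation gives 1.29 T_left = 1578, so T_left = 1223 N.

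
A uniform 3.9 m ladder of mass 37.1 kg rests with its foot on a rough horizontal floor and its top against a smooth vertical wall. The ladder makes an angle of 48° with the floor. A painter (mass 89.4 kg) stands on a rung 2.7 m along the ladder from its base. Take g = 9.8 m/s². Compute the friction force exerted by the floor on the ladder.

f ≈ 710 N

Torques about the foot: N_wall · 3.9 sin 48° = 37.1×9.8×1.95 cos 48° + 89.4×9.8×2.7 cos 48° → N_wall = 709.82 N.
ΣF_x = 0: f_floor = N_wall = 709.82 N.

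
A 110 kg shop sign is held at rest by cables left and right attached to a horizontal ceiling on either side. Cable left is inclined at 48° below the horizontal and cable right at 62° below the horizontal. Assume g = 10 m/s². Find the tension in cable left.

T_left ≈ 550 N

Weight W = 110 × 10 = 1100 N acts straight down.
Horizontal: T_left cos 48° = T_right cos 62°  →  T_right = 1.425 T_left.
Vertical: T_left sin 48° + T_right sin 62° = 1100.
Substituting the horizontal relation into the vertical equation gives 2.002 T_left = 1100, so T_left = 549.6 N.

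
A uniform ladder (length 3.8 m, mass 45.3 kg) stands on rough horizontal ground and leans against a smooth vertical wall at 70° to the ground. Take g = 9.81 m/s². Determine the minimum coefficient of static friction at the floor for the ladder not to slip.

ΣF_y = 0: N_floor = 45.3×9.81 = 444.39 N.
Torques about the foot: N_wall · 3.8 sin 70° = 45.3×9.81×1.9 cos 70° → N_wall = 80.873 N.
ΣF_x = 0: f_floor = N_wall = 80.873 N.
μ_min = f_floor / N_floor = 80.873 / 444.39 = 0.182.

μ_min ≈ 0.182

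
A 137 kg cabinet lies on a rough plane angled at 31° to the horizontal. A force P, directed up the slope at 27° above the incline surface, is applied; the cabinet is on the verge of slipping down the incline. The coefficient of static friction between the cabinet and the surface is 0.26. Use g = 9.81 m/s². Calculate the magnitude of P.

P ≈ 508 N

On the verge of sliding down the incline, friction equals μN and acts up the slope.
Perpendicular: N + P sin 27° = W cos 31° = 1152 N.
Along incline: P cos 27° + μN = W sin 31° with W sin 31° = 692.2 N.
Solving the pair for P and N: P = 508 N, N = 921.4 N (and f = μN = 239.6 N).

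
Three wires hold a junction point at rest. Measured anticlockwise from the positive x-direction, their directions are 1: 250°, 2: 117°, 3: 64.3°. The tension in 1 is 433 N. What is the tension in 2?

Resolve: ΣF_x = 433 cos 250° + T_2 cos 117° + T_3 cos 64.3° = 0.
        ΣF_y = 433 sin 250° + T_2 sin 117° + T_3 sin 64.3° = 0.
The known terms sum to (-148.1, -406.9) N, so -0.4540 T_2 + 0.4337 T_3 = 148.1 and 0.8910 T_2 + 0.9011 T_3 = 406.9.
Solving simultaneously: T_2 = 54.06 N, T_3 = 398.1 N.

T_2 ≈ 54.1 N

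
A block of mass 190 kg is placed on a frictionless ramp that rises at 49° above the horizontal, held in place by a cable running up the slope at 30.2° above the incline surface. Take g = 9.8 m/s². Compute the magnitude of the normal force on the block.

N ≈ 404 N

Take axes along and perpendicular to the incline. Weight components: W sin 49° = 1405 N down-slope, W cos 49° = 1222 N into the surface.
Along incline: T cos 30.2° = W sin 49° → T = 1626 N.
Perpendicular: N = W cos 49° − T sin 30.2° = 403.7 N.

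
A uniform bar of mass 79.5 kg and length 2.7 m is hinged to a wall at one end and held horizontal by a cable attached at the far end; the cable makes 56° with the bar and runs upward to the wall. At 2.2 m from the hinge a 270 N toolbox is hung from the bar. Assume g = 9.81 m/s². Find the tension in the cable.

Take torques about the hinge: T sin 56° · 2.7 = 79.5×9.81×1.35 + 270×2.2 = 1646.9 N·m.
So T = 1646.9 / (0.8290 × 2.7) = 735.73 N.

T ≈ 736 N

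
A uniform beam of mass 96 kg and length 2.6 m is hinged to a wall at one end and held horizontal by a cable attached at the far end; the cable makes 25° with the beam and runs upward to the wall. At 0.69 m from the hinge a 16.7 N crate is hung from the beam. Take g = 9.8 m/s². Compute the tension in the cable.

Take torques about the hinge: T sin 25° · 2.6 = 96×9.8×1.3 + 16.7×0.69 = 1234.6 N·m.
So T = 1234.6 / (0.4226 × 2.6) = 1123.5 N.

T ≈ 1120 N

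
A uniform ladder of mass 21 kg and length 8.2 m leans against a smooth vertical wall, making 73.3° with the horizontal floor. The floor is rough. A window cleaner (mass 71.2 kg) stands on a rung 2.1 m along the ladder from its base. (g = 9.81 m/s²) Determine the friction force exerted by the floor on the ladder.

Torques about the foot: N_wall · 8.2 sin 73.3° = 21×9.81×4.1 cos 73.3° + 71.2×9.81×2.1 cos 73.3° → N_wall = 84.569 N.
ΣF_x = 0: f_floor = N_wall = 84.569 N.

f ≈ 84.6 N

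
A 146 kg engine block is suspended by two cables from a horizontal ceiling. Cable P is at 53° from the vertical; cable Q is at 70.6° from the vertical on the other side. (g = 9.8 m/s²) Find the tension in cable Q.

T_Q ≈ 1370 N

Angles from the horizontal: cable P is 90° − 53° = 37°, cable Q is 90° − 70.6° = 19.4°.
Weight W = 146 × 9.8 = 1431 N acts straight down.
Horizontal: T_P cos 37° = T_Q cos 19.4°  →  T_P = 1.181 T_Q.
Vertical: T_P sin 37° + T_Q sin 19.4° = 1431.
Substituting the horizontal relation into the vertical equation gives 1.043 T_Q = 1431, so T_Q = 1372 N.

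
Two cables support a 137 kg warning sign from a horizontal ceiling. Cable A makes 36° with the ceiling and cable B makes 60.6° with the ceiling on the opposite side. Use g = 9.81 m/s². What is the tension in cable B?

T_B ≈ 1090 N

Weight W = 137 × 9.81 = 1344 N acts straight down.
Horizontal: T_A cos 36° = T_B cos 60.6°  →  T_A = 0.6068 T_B.
Vertical: T_A sin 36° + T_B sin 60.6° = 1344.
Substituting the horizontal relation into the vertical equation gives 1.228 T_B = 1344, so T_B = 1095 N.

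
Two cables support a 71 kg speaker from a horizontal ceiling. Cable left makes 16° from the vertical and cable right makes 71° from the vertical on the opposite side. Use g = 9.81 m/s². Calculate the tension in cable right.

T_right ≈ 192 N

Angles from the horizontal: cable left is 90° − 16° = 74°, cable right is 90° − 71° = 19°.
Weight W = 71 × 9.81 = 696.5 N acts straight down.
Horizontal: T_left cos 74° = T_right cos 19°  →  T_left = 3.43 T_right.
Vertical: T_left sin 74° + T_right sin 19° = 696.5.
Substituting the horizontal relation into the vertical equation gives 3.623 T_right = 696.5, so T_right = 192.2 N.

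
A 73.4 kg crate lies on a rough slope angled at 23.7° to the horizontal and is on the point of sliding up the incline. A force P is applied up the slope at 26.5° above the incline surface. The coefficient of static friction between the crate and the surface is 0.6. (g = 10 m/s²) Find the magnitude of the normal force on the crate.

On the verge of sliding up the incline, friction equals μN and acts down the slope.
Perpendicular: N + P sin 26.5° = W cos 23.7° = 672.1 N.
Along incline: P cos 26.5° = W sin 23.7° + μN  with W sin 23.7° = 295 N.
Solving the pair for P and N: P = 600.6 N, N = 404.1 N (and f = μN = 242.5 N).

N ≈ 404 N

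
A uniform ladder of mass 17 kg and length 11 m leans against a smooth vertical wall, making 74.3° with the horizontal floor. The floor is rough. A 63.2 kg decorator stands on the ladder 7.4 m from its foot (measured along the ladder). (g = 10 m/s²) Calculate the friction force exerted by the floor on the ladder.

Torques about the foot: N_wall · 11 sin 74.3° = 17×10×5.5 cos 74.3° + 63.2×10×7.4 cos 74.3° → N_wall = 143.4 N.
ΣF_x = 0: f_floor = N_wall = 143.4 N.

f ≈ 143 N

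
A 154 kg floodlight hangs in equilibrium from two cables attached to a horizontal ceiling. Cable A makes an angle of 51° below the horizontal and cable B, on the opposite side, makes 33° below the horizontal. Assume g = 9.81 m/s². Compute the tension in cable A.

T_A ≈ 1270 N

Weight W = 154 × 9.81 = 1511 N acts straight down.
Horizontal: T_A cos 51° = T_B cos 33°  →  T_B = 0.7504 T_A.
Vertical: T_A sin 51° + T_B sin 33° = 1511.
Substituting the horizontal relation into the vertical equation gives 1.186 T_A = 1511, so T_A = 1274 N.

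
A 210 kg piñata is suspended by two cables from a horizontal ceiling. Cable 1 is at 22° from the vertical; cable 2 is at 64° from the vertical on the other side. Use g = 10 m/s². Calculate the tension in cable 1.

Angles from the horizontal: cable 1 is 90° − 22° = 68°, cable 2 is 90° − 64° = 26°.
Weight W = 210 × 10 = 2100 N acts straight down.
Horizontal: T_1 cos 68° = T_2 cos 26°  →  T_2 = 0.4168 T_1.
Vertical: T_1 sin 68° + T_2 sin 26° = 2100.
Substituting the horizontal relation into the vertical equation gives 1.11 T_1 = 2100, so T_1 = 1892 N.

T_1 ≈ 1890 N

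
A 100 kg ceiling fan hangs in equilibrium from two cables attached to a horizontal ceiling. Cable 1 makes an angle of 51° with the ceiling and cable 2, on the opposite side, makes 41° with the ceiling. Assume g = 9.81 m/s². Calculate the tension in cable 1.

Weight W = 100 × 9.81 = 981 N acts straight down.
Horizontal: T_1 cos 51° = T_2 cos 41°  →  T_2 = 0.8339 T_1.
Vertical: T_1 sin 51° + T_2 sin 41° = 981.
Substituting the horizontal relation into the vertical equation gives 1.324 T_1 = 981, so T_1 = 740.8 N.

T_1 ≈ 741 N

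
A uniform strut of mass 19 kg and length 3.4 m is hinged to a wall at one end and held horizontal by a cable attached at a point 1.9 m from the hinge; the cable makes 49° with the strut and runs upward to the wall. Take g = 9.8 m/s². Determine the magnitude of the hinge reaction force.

Take torques about the hinge: T sin 49° · 1.9 = 19×9.8×1.7 = 316.54 N·m.
So T = 316.54 / (0.7547 × 1.9) = 220.75 N.
ΣF_x = 0: H_x = T cos 49° = 144.82 N.
ΣF_y = 0: H_y = (19×9.8) − T sin 49° = 186.2 − 166.6 = 19.6 N.
|H| = √(H_x² + H_y²) = √((144.82)² + (19.6)²) = 146.14 N.

|H| ≈ 146 N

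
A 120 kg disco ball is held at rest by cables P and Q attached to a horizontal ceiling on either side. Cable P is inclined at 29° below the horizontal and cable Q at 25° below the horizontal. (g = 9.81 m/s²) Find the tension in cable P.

Weight W = 120 × 9.81 = 1177 N acts straight down.
Horizontal: T_P cos 29° = T_Q cos 25°  →  T_Q = 0.965 T_P.
Vertical: T_P sin 29° + T_Q sin 25° = 1177.
Substituting the horizontal relation into the vertical equation gives 0.8927 T_P = 1177, so T_P = 1319 N.

T_P ≈ 1320 N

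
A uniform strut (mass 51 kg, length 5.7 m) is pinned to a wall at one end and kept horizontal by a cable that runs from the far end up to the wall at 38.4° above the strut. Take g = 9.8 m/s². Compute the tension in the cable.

Take torques about the hinge: T sin 38.4° · 5.7 = 51×9.8×2.85 = 1424.4 N·m.
So T = 1424.4 / (0.6211 × 5.7) = 402.32 N.

T ≈ 402 N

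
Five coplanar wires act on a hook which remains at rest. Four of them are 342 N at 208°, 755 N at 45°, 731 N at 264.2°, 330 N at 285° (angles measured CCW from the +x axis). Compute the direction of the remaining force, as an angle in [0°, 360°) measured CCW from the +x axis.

θ ≈ 110°

Sum the known components: ΣF_x = 243.4 N, ΣF_y = -672.7 N.
For equilibrium the remaining force must supply (−ΣF_x, −ΣF_y) = (-243.4, 672.7) N.
Magnitude = √((-243.4)² + (672.7)²) = 715.4 N; direction = atan2(672.7, -243.4) = 109.9°.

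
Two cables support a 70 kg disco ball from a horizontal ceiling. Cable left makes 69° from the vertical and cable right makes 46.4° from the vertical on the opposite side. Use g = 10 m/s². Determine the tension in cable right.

T_right ≈ 723 N

Angles from the horizontal: cable left is 90° − 69° = 21°, cable right is 90° − 46.4° = 43.6°.
Weight W = 70 × 10 = 700 N acts straight down.
Horizontal: T_left cos 21° = T_right cos 43.6°  →  T_left = 0.7757 T_right.
Vertical: T_left sin 21° + T_right sin 43.6° = 700.
Substituting the horizontal relation into the vertical equation gives 0.9676 T_right = 700, so T_right = 723.4 N.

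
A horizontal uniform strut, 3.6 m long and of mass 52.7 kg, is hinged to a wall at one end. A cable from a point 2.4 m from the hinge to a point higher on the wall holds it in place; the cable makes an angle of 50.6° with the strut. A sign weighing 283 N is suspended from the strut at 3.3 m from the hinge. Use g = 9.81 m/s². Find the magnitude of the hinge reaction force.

Take torques about the hinge: T sin 50.6° · 2.4 = 52.7×9.81×1.8 + 283×3.3 = 1864.5 N·m.
So T = 1864.5 / (0.7727 × 2.4) = 1005.3 N.
ΣF_x = 0: H_x = T cos 50.6° = 638.12 N.
ΣF_y = 0: H_y = (52.7×9.81 + 283) − T sin 50.6° = 799.99 − 776.87 = 23.122 N.
|H| = √(H_x² + H_y²) = √((638.12)² + (23.122)²) = 638.54 N.

|H| ≈ 639 N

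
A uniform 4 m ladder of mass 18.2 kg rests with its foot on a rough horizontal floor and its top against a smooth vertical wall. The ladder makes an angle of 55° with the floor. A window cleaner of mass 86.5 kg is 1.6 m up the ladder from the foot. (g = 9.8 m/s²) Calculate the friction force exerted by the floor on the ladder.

Torques about the foot: N_wall · 4 sin 55° = 18.2×9.8×2 cos 55° + 86.5×9.8×1.6 cos 55° → N_wall = 299.87 N.
ΣF_x = 0: f_floor = N_wall = 299.87 N.

f ≈ 300 N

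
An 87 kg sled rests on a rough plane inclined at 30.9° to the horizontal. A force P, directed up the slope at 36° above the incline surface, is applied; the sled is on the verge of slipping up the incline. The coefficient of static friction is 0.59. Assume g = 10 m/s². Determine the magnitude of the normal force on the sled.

N ≈ 295 N

On the verge of sliding up the incline, friction equals μN and acts down the slope.
Perpendicular: N + P sin 36° = W cos 30.9° = 746.5 N.
Along incline: P cos 36° = W sin 30.9° + μN  with W sin 30.9° = 446.8 N.
Solving the pair for P and N: P = 767.6 N, N = 295.3 N (and f = μN = 174.2 N).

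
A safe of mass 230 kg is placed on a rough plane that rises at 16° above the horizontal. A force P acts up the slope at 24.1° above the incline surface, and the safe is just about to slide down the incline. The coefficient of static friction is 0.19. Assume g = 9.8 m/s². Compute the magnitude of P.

On the verge of sliding down the incline, friction equals μN and acts up the slope.
Perpendicular: N + P sin 24.1° = W cos 16° = 2167 N.
Along incline: P cos 24.1° + μN = W sin 16° with W sin 16° = 621.3 N.
Solving the pair for P and N: P = 251 N, N = 2064 N (and f = μN = 392.2 N).

P ≈ 251 N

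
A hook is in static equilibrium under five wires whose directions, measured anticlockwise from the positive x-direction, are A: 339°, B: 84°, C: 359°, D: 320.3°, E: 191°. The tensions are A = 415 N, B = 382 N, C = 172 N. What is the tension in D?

Resolve: ΣF_x = 415 cos 339° + 382 cos 84° + 172 cos 359° + T_D cos 320.3° + T_E cos 191° = 0.
        ΣF_y = 415 sin 339° + 382 sin 84° + 172 sin 359° + T_D sin 320.3° + T_E sin 191° = 0.
The known terms sum to (599.3, 228.2) N, so 0.7694 T_D − 0.9816 T_E = -599.3 and -0.6388 T_D − 0.1908 T_E = -228.2.
Solving simultaneously: T_D = 141.7 N, T_E = 721.6 N.

T_D ≈ 142 N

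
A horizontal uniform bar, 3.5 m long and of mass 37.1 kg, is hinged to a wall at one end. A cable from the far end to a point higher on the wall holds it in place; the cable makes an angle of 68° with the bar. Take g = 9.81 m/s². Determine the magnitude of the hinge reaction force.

|H| ≈ 196 N

Take torques about the hinge: T sin 68° · 3.5 = 37.1×9.81×1.75 = 636.91 N·m.
So T = 636.91 / (0.9272 × 3.5) = 196.27 N.
ΣF_x = 0: H_x = T cos 68° = 73.523 N.
ΣF_y = 0: H_y = (37.1×9.81) − T sin 68° = 363.95 − 181.98 = 181.98 N.
|H| = √(H_x² + H_y²) = √((73.523)² + (181.98)²) = 196.27 N.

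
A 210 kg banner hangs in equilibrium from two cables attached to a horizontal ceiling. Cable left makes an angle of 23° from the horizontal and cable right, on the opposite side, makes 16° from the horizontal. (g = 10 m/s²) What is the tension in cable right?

Weight W = 210 × 10 = 2100 N acts straight down.
Horizontal: T_left cos 23° = T_right cos 16°  →  T_left = 1.044 T_right.
Vertical: T_left sin 23° + T_right sin 16° = 2100.
Substituting the horizontal relation into the vertical equation gives 0.6837 T_right = 2100, so T_right = 3072 N.

T_right ≈ 3070 N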